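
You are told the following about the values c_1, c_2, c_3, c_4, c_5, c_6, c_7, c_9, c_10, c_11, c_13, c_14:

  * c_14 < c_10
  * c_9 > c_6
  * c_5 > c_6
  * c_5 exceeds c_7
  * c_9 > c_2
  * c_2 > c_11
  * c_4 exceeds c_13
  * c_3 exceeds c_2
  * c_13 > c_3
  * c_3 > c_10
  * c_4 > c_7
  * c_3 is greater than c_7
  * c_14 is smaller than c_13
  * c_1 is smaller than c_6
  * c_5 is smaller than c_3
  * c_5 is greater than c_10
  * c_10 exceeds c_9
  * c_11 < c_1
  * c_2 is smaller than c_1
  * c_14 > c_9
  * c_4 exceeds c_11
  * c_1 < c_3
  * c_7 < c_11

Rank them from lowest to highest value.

c_7 < c_11 < c_2 < c_1 < c_6 < c_9 < c_14 < c_10 < c_5 < c_3 < c_13 < c_4

Nothing is placed below c_7, so it is least; from there c_7 < c_11; c_11 < c_2; c_2 < c_1; c_1 < c_6; c_6 < c_9; c_9 < c_14; c_14 < c_10; c_10 < c_5; c_5 < c_3; c_3 < c_13; c_13 < c_4, each given directly.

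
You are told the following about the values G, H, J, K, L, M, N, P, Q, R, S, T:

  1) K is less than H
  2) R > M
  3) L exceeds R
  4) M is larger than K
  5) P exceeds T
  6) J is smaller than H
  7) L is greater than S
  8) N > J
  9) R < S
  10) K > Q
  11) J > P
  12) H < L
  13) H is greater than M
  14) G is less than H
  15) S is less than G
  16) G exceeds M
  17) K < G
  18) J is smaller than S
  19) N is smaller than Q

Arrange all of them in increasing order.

Nothing is placed below T, so it is least; from there T < P; P < J; J < N; N < Q; Q < K; K < M; M < R; R < S; S < G; G < H; H < L, each given directly.

T < P < J < N < Q < K < M < R < S < G < H < L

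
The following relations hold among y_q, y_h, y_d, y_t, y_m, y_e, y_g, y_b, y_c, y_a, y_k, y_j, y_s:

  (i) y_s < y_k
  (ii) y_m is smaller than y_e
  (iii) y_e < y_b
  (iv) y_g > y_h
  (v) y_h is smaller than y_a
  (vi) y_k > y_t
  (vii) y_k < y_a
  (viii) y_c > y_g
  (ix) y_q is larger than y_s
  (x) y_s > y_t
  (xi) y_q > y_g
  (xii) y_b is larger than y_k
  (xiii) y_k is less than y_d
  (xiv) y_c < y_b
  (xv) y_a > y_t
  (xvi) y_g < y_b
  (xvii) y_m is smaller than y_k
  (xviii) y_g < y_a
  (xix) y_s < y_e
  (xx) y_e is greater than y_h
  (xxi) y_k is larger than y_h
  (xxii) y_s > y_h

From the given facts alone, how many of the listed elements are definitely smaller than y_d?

5

Directly below y_d: y_k.
One step further: y_m, y_h, y_t, y_s (5 so far).
No other element is forced below y_d by the given relations, so the count is 5.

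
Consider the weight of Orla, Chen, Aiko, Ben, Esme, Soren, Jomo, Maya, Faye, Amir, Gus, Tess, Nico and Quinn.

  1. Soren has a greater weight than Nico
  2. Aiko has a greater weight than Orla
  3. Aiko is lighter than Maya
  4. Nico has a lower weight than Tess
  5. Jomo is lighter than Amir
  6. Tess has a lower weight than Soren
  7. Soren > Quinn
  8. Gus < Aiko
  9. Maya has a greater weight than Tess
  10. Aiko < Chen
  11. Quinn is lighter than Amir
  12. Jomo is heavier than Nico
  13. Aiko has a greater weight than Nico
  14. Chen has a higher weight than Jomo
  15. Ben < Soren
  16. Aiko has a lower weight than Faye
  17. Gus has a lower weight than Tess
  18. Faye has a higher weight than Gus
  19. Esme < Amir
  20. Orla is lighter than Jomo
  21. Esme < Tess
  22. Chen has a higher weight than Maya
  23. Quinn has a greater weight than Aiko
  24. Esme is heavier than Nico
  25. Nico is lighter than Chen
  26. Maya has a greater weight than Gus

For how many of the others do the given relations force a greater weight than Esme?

5

From Esme the given relations immediately reach Tess, Amir.
From those, Maya, Soren — 4 in total.
From those, Chen — 5 in total.
No other element is forced above Esme by the given relations, so the count is 5.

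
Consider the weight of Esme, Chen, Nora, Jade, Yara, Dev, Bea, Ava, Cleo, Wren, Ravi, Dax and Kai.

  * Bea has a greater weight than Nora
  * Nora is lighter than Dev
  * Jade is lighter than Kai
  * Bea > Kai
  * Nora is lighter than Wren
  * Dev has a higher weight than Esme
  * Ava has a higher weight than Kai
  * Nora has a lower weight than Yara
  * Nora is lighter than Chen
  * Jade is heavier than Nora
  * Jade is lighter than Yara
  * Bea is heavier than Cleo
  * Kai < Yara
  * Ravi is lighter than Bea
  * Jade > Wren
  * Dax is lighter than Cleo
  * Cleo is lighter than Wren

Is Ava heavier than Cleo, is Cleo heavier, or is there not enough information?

Ava

Cleo < Wren < Jade < Kai < Ava, by transitivity through Wren, Jade, Kai.
So Ava is heavier.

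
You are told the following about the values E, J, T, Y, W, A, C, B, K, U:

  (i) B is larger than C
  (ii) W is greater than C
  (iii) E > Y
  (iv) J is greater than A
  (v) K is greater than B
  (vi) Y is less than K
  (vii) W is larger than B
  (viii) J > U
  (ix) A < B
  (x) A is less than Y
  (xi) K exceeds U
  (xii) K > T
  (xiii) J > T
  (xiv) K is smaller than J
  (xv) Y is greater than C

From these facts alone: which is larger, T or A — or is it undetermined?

undetermined

Following every chain through A: above A we get Y, B, K, W, E, J.
T is not reached, and no chain runs the other way from T to A.
So the given relations leave the order of A and T undetermined.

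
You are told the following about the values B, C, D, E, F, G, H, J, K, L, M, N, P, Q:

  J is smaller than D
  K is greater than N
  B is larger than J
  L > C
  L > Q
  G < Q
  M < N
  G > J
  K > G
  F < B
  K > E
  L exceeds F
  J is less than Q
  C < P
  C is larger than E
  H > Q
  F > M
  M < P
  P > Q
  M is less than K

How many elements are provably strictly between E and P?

1

The relations place E below P. An element lies strictly between them when it is forced above E and also forced below P.
Above E: {C, L, K}. Below P: {J, G, Q, C, M}.
Intersection: {C} — 1.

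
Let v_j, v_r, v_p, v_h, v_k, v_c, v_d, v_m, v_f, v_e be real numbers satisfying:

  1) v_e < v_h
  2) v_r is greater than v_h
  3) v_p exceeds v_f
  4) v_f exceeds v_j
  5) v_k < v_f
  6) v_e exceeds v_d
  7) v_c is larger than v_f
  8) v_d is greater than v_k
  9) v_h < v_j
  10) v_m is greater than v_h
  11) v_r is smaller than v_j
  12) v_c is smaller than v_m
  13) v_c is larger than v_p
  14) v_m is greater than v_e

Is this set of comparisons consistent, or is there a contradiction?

Every relation is compatible with v_k < v_d < v_e < v_h < v_r < v_j < v_f < v_p < v_c < v_m; the set is consistent.

consistent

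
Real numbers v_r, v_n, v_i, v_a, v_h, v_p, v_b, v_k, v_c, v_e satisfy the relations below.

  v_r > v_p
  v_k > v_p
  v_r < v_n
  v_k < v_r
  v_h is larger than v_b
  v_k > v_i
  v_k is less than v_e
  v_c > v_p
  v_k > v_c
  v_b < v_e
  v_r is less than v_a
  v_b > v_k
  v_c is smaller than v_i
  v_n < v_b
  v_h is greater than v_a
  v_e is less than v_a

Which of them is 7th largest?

Chaining the given pairs: v_p < v_c < v_i < v_k < v_r < v_n < v_b < v_e < v_a < v_h.
Counting 7 from the largest end gives v_k.

v_k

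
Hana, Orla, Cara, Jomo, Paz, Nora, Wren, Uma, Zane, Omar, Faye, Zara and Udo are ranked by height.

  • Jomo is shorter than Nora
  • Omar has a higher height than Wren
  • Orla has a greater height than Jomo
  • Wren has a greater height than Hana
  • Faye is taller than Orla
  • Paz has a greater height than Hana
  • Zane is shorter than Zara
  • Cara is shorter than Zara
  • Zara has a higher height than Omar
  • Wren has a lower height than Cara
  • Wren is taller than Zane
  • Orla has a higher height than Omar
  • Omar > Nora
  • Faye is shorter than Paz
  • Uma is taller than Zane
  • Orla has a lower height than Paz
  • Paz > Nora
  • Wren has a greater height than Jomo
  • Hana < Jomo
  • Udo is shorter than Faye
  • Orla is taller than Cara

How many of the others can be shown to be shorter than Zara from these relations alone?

7

Directly below Zara: Zane, Cara, Omar.
One step further: Wren, Nora (5 so far).
One step further: Hana, Jomo (7 so far).
Nothing else is reachable below Zara; 7 in all.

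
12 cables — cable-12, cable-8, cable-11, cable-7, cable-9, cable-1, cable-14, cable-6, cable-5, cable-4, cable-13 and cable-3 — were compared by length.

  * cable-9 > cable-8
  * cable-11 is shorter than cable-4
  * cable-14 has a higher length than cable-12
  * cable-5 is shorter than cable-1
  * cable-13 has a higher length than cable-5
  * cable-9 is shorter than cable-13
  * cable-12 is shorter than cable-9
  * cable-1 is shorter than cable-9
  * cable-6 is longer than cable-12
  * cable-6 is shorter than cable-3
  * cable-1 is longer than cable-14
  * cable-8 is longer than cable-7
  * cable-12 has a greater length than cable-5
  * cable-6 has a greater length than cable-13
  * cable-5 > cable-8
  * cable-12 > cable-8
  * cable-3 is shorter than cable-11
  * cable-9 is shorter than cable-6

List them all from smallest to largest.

Each adjacent pair is fixed by a given relation: cable-7 < cable-8; cable-8 < cable-5; cable-5 < cable-12; cable-12 < cable-14; cable-14 < cable-1; cable-1 < cable-9; cable-9 < cable-13; cable-13 < cable-6; cable-6 < cable-3; cable-3 < cable-11; cable-11 < cable-4. Chaining them end to end gives the full order.

cable-7 < cable-8 < cable-5 < cable-12 < cable-14 < cable-1 < cable-9 < cable-13 < cable-6 < cable-3 < cable-11 < cable-4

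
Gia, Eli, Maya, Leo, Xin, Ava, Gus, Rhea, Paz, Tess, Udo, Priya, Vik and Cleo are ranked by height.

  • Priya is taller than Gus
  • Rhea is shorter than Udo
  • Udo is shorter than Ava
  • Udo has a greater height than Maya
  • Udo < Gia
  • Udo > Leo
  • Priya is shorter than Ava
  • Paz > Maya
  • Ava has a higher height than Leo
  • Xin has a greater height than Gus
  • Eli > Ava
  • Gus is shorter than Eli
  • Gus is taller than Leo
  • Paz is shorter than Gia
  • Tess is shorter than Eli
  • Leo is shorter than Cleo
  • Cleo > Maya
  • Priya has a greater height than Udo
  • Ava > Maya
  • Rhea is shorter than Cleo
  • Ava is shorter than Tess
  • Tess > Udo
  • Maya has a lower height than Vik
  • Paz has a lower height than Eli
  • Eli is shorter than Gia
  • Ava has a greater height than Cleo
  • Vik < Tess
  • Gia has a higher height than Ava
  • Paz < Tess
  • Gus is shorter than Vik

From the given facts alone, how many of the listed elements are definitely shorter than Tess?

The elements the relations force below Tess are Maya, Leo, Rhea, Gus, Vik, Udo, Priya, Cleo, Paz, Ava — no chain reaches any other.
That is 10.

10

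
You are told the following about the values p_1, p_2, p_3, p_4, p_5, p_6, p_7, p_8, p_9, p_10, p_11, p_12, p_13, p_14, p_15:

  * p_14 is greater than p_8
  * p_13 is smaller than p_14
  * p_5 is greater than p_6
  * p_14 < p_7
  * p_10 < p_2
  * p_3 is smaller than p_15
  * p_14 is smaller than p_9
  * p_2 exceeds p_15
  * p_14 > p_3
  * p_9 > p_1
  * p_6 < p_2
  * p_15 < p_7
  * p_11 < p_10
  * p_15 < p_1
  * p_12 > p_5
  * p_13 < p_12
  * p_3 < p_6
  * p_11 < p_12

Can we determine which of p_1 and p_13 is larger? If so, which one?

Following every chain through p_13: above p_13 we get p_14, p_7, p_12, p_9.
p_1 is not reached, and no chain runs the other way from p_1 to p_13.
So the given relations leave the order of p_13 and p_1 undetermined.

undetermined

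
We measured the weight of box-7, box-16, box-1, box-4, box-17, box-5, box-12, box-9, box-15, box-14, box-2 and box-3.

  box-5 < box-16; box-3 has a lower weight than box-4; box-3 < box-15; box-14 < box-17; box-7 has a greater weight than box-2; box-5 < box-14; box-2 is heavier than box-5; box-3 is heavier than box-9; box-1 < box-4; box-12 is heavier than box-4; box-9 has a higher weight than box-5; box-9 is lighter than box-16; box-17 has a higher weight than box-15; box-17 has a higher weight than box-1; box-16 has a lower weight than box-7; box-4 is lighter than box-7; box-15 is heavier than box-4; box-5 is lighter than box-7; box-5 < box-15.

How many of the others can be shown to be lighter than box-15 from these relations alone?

5

From box-15 the given relations immediately reach box-5, box-3, box-4.
From those, box-9, box-1 — 5 in total.
Nothing else is reachable below box-15; 5 in all.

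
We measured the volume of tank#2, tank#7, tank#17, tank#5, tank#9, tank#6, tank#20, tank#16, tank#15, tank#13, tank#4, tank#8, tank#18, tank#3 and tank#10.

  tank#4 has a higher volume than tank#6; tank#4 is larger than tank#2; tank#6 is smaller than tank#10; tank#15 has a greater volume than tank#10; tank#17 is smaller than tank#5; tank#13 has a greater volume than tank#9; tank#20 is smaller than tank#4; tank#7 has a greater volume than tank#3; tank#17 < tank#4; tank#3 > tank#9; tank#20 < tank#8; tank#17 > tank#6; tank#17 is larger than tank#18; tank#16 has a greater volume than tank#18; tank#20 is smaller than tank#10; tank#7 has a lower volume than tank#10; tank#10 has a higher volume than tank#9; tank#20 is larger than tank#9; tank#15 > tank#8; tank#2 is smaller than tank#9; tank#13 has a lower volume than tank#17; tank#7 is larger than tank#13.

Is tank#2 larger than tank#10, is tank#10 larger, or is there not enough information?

tank#10

Following the relations from tank#2: tank#2 < tank#9 < tank#3 < tank#7 < tank#10.
So tank#10 is larger.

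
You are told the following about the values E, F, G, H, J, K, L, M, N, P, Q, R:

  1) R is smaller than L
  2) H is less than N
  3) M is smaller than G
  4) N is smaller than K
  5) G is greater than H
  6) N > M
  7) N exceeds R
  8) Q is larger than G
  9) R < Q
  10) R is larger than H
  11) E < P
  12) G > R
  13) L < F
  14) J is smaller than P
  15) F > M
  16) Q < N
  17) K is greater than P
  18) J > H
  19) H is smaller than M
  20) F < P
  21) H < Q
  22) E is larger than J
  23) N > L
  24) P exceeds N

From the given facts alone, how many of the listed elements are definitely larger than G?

Directly above G: Q.
One step further: N (2 so far).
One step further: P, K (4 so far).
Nothing else is reachable above G; 4 in all.

4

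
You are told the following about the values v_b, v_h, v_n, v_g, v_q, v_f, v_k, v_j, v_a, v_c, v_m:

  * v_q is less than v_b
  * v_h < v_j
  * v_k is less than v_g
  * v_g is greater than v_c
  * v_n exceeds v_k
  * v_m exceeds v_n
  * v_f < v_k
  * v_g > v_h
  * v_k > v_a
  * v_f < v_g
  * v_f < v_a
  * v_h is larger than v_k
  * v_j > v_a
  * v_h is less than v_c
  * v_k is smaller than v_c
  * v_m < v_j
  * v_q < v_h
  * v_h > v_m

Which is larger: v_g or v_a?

Link the given pairs in sequence: v_a < v_k; v_k < v_n; v_n < v_m; v_m < v_h; v_h < v_c; v_c < v_g.
Chaining these gives v_a < v_k < v_n < v_m < v_h < v_c < v_g.
So v_a < v_g; v_g is the larger of the two.

v_g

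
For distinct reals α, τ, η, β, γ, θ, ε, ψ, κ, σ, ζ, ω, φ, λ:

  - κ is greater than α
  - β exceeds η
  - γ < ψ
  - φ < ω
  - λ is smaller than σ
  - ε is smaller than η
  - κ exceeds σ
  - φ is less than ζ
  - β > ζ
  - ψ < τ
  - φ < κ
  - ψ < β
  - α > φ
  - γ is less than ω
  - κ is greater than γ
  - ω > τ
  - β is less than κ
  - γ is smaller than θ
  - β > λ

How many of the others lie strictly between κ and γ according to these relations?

The relations place γ below κ. An element lies strictly between them when it is forced above γ and also forced below κ.
Above γ: {ψ, θ, β, τ, ω}. Below κ: {ε, ψ, φ, λ, ζ, α, η, β, σ}.
Intersection: {ψ, β} — 2.

2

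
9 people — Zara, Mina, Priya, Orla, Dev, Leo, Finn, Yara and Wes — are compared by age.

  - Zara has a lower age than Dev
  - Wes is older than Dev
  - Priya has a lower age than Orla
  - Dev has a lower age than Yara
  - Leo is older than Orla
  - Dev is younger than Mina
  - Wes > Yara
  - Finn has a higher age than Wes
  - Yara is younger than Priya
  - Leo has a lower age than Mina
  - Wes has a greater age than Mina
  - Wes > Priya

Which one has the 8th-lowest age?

Piecing the relations together gives one ordering: Zara < Dev < Yara < Priya < Orla < Leo < Mina < Wes < Finn.
The 8th smallest is Wes.

Wes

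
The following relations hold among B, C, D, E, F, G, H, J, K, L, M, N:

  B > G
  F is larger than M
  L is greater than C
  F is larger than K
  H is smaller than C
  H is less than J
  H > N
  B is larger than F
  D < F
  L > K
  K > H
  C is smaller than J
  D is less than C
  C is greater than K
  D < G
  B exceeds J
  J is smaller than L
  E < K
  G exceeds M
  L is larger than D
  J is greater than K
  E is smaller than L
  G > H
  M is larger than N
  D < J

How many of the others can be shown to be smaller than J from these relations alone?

The elements the relations force below J are N, H, E, D, K, C — no chain reaches any other.
That is 6.

6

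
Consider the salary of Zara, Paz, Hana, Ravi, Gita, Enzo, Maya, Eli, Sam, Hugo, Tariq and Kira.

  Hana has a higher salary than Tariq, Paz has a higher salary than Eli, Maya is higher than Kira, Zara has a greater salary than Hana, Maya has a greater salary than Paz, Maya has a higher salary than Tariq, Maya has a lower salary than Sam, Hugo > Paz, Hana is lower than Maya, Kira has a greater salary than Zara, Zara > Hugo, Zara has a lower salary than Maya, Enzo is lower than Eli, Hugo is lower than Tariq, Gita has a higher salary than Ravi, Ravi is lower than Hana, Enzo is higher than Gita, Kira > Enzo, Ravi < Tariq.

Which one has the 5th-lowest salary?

Chaining the given pairs: Ravi < Gita < Enzo < Eli < Paz < Hugo < Tariq < Hana < Zara < Kira < Maya < Sam.
Counting 5 from the smallest end gives Paz.

Paz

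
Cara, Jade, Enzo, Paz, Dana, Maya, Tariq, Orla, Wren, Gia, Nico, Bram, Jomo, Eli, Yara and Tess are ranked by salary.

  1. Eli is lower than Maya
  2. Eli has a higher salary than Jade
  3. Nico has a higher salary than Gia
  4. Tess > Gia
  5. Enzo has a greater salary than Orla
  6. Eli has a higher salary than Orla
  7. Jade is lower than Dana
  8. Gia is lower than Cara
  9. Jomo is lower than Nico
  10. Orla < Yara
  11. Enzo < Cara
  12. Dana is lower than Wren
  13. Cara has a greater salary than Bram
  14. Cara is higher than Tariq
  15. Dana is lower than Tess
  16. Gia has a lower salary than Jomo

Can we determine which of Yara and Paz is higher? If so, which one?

undetermined

Following every chain through Yara: below Yara we get Orla.
Paz is not reached, and no chain runs the other way from Paz to Yara.
So the given relations leave the order of Yara and Paz undetermined.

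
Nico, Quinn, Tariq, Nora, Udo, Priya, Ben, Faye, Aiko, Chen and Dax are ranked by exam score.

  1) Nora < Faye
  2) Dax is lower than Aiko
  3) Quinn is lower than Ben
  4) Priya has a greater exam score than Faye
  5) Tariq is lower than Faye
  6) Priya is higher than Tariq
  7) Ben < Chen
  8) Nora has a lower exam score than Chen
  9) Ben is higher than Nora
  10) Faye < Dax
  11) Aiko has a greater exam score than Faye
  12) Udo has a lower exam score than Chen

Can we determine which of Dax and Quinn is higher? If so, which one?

Following every chain through Quinn: above Quinn we get Ben, Chen.
Dax is not reached, and no chain runs the other way from Dax to Quinn.
So the given relations leave the order of Quinn and Dax undetermined.

undetermined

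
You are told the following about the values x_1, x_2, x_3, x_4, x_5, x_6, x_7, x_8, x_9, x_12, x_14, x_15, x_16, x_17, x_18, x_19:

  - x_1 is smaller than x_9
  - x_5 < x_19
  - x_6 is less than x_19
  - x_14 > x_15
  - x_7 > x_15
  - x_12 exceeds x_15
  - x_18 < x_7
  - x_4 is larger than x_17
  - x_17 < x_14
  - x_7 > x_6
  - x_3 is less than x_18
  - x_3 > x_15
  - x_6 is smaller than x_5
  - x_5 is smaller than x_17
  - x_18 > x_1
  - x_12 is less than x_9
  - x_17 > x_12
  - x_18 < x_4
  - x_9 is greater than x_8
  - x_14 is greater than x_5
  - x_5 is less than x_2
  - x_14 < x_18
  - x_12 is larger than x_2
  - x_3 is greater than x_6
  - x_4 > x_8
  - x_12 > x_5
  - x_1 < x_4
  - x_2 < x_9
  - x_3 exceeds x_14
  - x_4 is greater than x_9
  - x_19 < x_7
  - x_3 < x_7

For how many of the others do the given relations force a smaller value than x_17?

5

Directly below x_17: x_5, x_12.
One step further: x_6, x_2, x_15 (5 so far).
No other element is forced below x_17 by the given relations, so the count is 5.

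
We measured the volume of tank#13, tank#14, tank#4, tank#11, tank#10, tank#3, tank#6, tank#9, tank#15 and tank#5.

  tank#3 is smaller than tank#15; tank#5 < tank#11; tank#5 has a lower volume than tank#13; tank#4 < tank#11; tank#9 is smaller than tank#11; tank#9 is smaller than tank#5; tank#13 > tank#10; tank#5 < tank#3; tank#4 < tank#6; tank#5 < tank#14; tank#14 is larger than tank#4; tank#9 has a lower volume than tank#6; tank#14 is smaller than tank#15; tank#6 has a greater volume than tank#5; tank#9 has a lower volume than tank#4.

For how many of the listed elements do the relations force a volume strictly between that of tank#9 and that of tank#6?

2

The relations place tank#9 below tank#6. An element lies strictly between them when it is forced above tank#9 and also forced below tank#6.
Above tank#9: {tank#5, tank#3, tank#4, tank#14, tank#15, tank#13, tank#11}. Below tank#6: {tank#5, tank#4}.
Intersection: {tank#5, tank#4} — 2.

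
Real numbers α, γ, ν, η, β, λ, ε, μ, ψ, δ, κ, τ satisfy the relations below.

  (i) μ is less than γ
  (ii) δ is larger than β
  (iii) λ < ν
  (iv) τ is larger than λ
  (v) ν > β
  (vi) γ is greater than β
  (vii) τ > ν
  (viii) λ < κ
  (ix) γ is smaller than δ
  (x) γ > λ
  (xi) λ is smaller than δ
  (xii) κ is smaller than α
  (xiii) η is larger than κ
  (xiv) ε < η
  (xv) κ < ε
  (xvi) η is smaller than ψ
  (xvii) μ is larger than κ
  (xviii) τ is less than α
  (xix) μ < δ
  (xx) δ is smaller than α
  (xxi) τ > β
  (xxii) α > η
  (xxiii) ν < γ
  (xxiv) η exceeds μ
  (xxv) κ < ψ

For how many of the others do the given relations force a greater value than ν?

From ν the given relations immediately reach τ, γ.
From those, δ, α — 4 in total.
Nothing else is reachable above ν; 4 in all.

4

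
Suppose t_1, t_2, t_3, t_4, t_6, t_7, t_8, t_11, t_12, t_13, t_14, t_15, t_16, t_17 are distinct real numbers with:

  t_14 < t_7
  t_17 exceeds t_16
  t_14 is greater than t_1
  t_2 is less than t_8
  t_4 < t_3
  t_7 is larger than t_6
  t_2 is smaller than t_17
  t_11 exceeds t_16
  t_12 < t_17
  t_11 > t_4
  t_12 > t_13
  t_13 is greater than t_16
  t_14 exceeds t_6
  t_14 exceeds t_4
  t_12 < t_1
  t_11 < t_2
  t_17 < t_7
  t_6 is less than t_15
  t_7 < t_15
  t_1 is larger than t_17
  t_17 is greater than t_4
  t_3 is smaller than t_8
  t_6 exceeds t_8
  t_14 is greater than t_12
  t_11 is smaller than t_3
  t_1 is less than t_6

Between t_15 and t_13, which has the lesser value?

t_13

The relevant relations are t_13 < t_12; t_12 < t_17; t_17 < t_1; t_1 < t_6; t_6 < t_15.
Together: t_13 < t_12 < t_17 < t_1 < t_6 < t_15.
So t_13 < t_15; t_13 is the smaller of the two.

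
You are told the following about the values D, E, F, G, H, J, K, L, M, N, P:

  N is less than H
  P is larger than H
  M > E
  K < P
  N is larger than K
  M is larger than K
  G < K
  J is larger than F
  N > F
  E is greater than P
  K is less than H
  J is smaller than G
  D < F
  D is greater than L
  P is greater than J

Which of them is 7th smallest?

N

The consecutive relations fix a unique order: L < D < F < J < G < K < N < H < P < E < M.
The 7th smallest is N.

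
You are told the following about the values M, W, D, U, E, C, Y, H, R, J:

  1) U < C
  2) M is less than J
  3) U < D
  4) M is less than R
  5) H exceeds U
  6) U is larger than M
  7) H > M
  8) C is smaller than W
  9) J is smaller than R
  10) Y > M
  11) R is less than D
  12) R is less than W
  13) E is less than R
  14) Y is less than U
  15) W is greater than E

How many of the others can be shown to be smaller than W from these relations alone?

7

The elements the relations force below W are M, Y, U, J, E, C, R — no chain reaches any other.
That is 7.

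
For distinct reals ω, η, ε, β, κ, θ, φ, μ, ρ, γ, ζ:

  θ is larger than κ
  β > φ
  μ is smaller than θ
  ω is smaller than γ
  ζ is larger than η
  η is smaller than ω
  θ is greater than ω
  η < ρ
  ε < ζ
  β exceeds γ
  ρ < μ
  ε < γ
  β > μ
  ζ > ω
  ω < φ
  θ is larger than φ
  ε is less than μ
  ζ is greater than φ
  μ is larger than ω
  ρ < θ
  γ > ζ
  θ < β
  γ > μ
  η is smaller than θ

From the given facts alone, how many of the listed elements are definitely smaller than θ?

From θ the given relations immediately reach η, ω, κ, ρ, μ, φ.
From those, ε — 7 in total.
No other element is forced below θ by the given relations, so the count is 7.

7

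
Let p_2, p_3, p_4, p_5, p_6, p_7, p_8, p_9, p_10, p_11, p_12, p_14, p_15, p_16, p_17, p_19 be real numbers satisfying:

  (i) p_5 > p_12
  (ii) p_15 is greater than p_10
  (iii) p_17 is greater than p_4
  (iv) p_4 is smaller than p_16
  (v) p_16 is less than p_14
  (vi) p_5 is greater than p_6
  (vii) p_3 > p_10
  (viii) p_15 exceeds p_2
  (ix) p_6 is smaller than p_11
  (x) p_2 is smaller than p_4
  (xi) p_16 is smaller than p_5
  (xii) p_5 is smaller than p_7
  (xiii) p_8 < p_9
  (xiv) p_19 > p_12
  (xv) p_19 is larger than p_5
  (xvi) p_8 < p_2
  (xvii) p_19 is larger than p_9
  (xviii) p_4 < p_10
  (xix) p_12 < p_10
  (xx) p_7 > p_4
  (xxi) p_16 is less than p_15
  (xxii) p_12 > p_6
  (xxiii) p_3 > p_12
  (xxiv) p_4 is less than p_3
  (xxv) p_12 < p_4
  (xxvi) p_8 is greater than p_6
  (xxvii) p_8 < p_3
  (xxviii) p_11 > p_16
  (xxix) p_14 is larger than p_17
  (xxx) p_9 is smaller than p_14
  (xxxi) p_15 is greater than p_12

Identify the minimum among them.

p_12 is not least since p_6 < p_12; p_8 is not least since p_6 < p_8; p_2 is not least since p_8 < p_2; p_4 is not least since p_2 < p_4; p_16 is not least since p_4 < p_16; p_10 is not least since p_4 < p_10; p_15 is not least since p_2 < p_15; p_3 is not least since p_8 < p_3; p_11 is not least since p_16 < p_11; p_5 is not least since p_16 < p_5; p_7 is not least since p_4 < p_7; p_9 is not least since p_8 < p_9; p_19 is not least since p_9 < p_19; p_17 is not least since p_4 < p_17; p_14 is not least since p_9 < p_14.
Only p_6 has nothing below it, so p_6 is the minimum.

p_6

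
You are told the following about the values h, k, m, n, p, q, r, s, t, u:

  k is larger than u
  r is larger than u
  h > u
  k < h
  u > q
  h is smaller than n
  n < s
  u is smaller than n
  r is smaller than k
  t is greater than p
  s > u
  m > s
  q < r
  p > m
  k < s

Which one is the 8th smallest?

The consecutive relations fix a unique order: q < u < r < k < h < n < s < m < p < t.
Counting 8 from the smallest end gives m.

m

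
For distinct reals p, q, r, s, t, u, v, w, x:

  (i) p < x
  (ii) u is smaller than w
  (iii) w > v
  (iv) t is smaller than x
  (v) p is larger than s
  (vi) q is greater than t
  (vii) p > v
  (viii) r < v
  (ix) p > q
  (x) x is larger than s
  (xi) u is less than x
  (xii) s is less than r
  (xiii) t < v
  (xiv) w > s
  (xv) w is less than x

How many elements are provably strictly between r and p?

1

The relations place r below p. An element lies strictly between them when it is forced above r and also forced below p.
Above r: {v, w, x}. Below p: {s, t, q, v}.
Intersection: {v} — 1.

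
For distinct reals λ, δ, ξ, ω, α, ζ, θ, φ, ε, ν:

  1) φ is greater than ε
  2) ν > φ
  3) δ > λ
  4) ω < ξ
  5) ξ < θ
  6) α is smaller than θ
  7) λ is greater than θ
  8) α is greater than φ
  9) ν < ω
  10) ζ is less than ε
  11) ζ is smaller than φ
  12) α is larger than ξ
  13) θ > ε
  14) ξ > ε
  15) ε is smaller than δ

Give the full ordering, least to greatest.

ζ < ε < φ < ν < ω < ξ < α < θ < λ < δ

The consecutive links are each given: ζ < ε; ε < φ; φ < ν; ν < ω; ω < ξ; ξ < α; α < θ; θ < λ; λ < δ.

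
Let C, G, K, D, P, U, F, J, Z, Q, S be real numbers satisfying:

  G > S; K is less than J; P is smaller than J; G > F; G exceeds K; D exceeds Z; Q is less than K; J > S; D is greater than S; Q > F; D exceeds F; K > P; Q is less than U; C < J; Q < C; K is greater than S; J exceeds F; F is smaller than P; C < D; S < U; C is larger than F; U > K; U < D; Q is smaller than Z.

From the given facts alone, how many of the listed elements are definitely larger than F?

The elements the relations force above F are P, Q, Z, K, C, J, U, D, G — no chain reaches any other.
That is 9.

9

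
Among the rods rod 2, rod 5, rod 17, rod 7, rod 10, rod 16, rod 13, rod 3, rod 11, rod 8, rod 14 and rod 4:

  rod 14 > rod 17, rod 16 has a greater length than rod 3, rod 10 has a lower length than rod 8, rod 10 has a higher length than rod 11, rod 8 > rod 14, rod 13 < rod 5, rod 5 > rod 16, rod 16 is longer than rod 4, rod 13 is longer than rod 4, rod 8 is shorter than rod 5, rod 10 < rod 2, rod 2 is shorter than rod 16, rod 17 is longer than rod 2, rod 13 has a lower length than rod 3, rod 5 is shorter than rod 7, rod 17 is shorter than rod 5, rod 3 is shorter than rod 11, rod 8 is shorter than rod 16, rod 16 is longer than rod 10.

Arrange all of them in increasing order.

rod 4 < rod 13 < rod 3 < rod 11 < rod 10 < rod 2 < rod 17 < rod 14 < rod 8 < rod 16 < rod 5 < rod 7

Nothing is placed below rod 4, so it is least; from there rod 4 < rod 13; rod 13 < rod 3; rod 3 < rod 11; rod 11 < rod 10; rod 10 < rod 2; rod 2 < rod 17; rod 17 < rod 14; rod 14 < rod 8; rod 8 < rod 16; rod 16 < rod 5; rod 5 < rod 7, each given directly.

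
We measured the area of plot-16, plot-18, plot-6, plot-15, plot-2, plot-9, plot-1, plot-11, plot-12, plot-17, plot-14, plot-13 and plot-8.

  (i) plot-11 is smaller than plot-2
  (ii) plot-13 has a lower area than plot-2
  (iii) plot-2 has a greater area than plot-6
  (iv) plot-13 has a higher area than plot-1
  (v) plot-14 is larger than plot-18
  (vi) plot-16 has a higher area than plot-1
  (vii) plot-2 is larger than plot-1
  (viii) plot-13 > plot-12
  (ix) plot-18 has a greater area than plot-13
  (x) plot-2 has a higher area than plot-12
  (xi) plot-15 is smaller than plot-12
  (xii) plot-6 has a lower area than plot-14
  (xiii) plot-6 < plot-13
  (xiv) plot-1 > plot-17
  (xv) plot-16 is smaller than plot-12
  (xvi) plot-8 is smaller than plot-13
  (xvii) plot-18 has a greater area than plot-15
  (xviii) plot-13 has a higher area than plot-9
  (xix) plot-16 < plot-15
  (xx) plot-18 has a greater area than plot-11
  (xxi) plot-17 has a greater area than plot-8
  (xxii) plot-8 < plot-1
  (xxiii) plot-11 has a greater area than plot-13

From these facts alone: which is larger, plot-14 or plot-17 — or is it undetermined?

plot-14

plot-17 < plot-1 and plot-1 < plot-16 give plot-17 < plot-16.
Then plot-16 < plot-15 extends the chain to plot-15.
Then plot-15 < plot-12 extends the chain to plot-12.
Then plot-12 < plot-13 extends the chain to plot-13.
Then plot-13 < plot-11 extends the chain to plot-11.
Then plot-11 < plot-18 extends the chain to plot-18.
Then plot-18 < plot-14 extends the chain to plot-14.
So plot-14 is larger.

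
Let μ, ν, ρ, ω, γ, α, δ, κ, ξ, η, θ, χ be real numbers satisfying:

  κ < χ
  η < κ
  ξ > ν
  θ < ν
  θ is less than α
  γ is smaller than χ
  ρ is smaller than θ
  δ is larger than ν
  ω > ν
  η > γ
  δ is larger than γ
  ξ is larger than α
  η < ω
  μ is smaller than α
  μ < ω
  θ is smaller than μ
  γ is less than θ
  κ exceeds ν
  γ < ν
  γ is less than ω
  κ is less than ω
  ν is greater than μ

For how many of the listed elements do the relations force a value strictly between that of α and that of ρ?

2

Chaining upward from ρ reaches: θ, μ, ν, δ, κ, ω, χ, ξ.
Chaining downward from α reaches: γ, θ, μ.
Strictly between ρ and α are those in both lists: θ, μ — 2 elements.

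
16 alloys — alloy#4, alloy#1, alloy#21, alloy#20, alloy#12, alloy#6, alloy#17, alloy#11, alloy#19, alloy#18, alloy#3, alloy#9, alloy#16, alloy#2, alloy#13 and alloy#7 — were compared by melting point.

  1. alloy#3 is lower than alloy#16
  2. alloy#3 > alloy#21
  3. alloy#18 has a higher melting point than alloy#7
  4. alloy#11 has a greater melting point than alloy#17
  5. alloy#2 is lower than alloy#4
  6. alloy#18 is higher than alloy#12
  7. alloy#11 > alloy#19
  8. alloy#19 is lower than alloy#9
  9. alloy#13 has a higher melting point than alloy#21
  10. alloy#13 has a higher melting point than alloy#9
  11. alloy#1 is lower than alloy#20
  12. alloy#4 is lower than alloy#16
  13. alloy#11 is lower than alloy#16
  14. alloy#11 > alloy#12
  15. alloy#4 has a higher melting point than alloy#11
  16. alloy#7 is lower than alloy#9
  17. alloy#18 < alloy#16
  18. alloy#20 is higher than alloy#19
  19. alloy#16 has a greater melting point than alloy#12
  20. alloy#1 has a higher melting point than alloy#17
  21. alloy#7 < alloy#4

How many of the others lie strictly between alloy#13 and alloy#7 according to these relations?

1

Chaining upward from alloy#7 reaches: alloy#9, alloy#18, alloy#4, alloy#16.
Chaining downward from alloy#13 reaches: alloy#21, alloy#19, alloy#9.
Strictly between alloy#7 and alloy#13 are those in both lists: alloy#9 — 1 element.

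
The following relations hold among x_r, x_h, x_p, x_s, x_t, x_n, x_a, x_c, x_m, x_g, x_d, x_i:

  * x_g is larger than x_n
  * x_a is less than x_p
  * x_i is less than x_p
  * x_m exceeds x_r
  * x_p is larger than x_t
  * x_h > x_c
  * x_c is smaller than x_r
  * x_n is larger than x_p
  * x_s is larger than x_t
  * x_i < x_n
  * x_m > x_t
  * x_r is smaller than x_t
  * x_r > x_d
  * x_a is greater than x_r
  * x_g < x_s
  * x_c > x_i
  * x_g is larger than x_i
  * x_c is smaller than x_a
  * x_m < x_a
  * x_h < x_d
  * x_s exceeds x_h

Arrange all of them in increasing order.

Nothing is placed below x_i, so it is least; from there x_i < x_c; x_c < x_h; x_h < x_d; x_d < x_r; x_r < x_t; x_t < x_m; x_m < x_a; x_a < x_p; x_p < x_n; x_n < x_g; x_g < x_s, each given directly.

x_i < x_c < x_h < x_d < x_r < x_t < x_m < x_a < x_p < x_n < x_g < x_s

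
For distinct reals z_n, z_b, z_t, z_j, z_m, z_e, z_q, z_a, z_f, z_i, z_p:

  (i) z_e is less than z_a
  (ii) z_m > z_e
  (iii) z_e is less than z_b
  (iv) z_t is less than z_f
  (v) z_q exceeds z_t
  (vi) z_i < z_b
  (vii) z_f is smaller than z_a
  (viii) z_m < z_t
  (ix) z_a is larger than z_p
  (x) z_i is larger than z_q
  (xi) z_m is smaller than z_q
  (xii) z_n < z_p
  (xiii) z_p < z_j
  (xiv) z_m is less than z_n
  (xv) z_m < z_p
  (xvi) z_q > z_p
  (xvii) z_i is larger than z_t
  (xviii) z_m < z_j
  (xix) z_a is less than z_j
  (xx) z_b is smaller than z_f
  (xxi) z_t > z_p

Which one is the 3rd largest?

z_f

Chaining the given pairs: z_e < z_m < z_n < z_p < z_t < z_q < z_i < z_b < z_f < z_a < z_j.
The 3rd largest is z_f.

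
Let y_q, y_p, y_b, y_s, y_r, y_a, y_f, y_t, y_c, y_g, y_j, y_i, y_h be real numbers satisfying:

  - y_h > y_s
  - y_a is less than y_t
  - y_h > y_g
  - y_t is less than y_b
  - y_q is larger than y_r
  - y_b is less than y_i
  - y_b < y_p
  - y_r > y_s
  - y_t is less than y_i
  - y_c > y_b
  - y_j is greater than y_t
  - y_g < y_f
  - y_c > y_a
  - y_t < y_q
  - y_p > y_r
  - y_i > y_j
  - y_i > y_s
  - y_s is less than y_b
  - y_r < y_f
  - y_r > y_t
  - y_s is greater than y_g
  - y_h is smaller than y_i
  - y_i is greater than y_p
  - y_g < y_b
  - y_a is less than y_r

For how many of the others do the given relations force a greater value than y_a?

9

The elements the relations force above y_a are y_t, y_b, y_r, y_q, y_p, y_c, y_j, y_i, y_f — no chain reaches any other.
That is 9.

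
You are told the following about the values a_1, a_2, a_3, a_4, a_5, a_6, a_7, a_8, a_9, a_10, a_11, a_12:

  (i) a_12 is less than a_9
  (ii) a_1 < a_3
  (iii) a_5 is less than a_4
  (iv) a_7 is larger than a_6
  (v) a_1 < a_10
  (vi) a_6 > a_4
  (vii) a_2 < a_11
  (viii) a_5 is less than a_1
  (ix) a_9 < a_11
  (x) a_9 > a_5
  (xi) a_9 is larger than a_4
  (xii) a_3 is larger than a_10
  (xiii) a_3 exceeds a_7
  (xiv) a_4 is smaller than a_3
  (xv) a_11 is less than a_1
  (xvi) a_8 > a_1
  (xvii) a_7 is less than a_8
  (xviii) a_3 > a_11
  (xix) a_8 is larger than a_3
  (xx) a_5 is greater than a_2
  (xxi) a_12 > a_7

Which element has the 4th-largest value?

a_1

Chaining the given pairs: a_2 < a_5 < a_4 < a_6 < a_7 < a_12 < a_9 < a_11 < a_1 < a_10 < a_3 < a_8.
The 4th largest is a_1.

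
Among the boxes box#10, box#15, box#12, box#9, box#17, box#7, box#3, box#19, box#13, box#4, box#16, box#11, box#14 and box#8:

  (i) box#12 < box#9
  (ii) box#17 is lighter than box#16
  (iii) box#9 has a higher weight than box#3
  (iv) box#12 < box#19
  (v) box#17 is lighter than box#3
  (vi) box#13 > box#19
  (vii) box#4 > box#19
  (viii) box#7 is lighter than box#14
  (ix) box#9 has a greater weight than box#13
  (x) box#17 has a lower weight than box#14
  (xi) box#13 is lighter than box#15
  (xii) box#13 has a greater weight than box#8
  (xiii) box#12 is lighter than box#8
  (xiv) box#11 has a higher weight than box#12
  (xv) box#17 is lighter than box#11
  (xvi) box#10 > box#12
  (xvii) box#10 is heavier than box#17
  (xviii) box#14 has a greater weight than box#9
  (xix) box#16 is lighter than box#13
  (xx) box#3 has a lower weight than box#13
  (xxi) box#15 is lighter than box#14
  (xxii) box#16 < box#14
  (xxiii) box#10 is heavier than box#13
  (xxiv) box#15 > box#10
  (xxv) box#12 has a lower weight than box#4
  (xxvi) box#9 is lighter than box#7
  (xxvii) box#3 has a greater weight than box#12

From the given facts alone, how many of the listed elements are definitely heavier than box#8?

The elements the relations force above box#8 are box#13, box#9, box#7, box#10, box#15, box#14 — no chain reaches any other.
That is 6.

6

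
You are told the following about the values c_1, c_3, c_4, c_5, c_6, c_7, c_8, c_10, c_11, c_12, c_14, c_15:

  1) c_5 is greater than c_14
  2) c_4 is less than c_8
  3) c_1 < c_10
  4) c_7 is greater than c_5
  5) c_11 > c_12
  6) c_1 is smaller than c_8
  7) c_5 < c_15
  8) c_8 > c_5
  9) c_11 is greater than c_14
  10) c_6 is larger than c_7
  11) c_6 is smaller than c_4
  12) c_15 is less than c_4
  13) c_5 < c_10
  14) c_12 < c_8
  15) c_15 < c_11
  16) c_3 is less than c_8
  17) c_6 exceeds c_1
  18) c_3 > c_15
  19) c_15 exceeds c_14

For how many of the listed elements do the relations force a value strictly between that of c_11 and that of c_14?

Chaining upward from c_14 reaches: c_5, c_7, c_15, c_10, c_6, c_3, c_4, c_8.
Chaining downward from c_11 reaches: c_5, c_15, c_12.
Strictly between c_14 and c_11 are those in both lists: c_5, c_15 — 2 elements.

2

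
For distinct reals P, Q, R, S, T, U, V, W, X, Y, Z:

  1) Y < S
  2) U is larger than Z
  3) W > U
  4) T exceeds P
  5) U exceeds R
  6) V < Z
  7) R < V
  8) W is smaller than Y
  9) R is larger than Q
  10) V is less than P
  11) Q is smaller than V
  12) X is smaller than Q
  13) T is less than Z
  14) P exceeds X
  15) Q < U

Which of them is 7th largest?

P

The consecutive relations fix a unique order: X < Q < R < V < P < T < Z < U < W < Y < S.
Counting 7 from the largest end gives P.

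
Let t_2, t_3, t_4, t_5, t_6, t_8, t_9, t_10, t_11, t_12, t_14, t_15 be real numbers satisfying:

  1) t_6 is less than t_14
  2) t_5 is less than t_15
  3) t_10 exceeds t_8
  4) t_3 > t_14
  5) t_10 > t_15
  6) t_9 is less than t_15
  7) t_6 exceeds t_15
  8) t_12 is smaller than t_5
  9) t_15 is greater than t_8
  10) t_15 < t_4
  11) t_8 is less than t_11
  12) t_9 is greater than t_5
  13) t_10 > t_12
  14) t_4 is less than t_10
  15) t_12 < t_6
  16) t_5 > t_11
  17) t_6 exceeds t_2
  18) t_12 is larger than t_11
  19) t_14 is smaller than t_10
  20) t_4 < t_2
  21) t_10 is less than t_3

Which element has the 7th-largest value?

t_15

Chaining the given pairs: t_8 < t_11 < t_12 < t_5 < t_9 < t_15 < t_4 < t_2 < t_6 < t_14 < t_10 < t_3.
The 7th largest is t_15.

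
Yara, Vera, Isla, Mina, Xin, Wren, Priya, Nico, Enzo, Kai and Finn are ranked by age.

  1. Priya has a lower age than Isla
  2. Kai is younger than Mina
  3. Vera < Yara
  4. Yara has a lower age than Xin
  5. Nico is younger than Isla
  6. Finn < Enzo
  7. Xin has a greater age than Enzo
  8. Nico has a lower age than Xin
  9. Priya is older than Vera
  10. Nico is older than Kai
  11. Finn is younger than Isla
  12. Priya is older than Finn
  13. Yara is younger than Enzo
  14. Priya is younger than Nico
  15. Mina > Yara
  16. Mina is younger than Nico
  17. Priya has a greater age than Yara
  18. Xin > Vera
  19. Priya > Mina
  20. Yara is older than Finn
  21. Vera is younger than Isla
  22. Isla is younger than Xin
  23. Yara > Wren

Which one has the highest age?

Chaining downward from Xin: directly below it, Vera, Yara, Nico, Enzo, Isla; then Wren, Finn, Kai, Mina, Priya.
That covers every other element, and nothing is given above Xin, so Xin is the highest age.

Xin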